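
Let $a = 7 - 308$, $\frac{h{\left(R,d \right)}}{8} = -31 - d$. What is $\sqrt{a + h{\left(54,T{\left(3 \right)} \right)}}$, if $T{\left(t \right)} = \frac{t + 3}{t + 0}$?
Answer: $i \sqrt{565} \approx 23.77 i$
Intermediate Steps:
$T{\left(t \right)} = \frac{3 + t}{t}$
$h{\left(R,d \right)} = -248 - 8 d$ ($h{\left(R,d \right)} = 8 \left(-31 - d\right) = -248 - 8 d$)
$a = -301$ ($a = 7 - 308 = -301$)
$\sqrt{a + h{\left(54,T{\left(3 \right)} \right)}} = \sqrt{-301 - \left(248 + 8 \frac{3 + 3}{3}\right)} = \sqrt{-301 - \left(248 + 8 \cdot \frac{1}{3} \cdot 6\right)} = \sqrt{-301 - 264} = \sqrt{-565} = i \sqrt{565}$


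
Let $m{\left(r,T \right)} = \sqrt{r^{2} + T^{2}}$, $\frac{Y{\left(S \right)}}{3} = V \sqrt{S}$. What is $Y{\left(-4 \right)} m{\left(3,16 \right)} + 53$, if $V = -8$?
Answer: $53 - 48 i \sqrt{265} \approx 53.0 - 781.38 i$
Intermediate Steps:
$Y{\left(S \right)} = - 24 \sqrt{S}$ ($Y{\left(S \right)} = 3 \left(- 8 \sqrt{S}\right) = - 24 \sqrt{S}$)
$m{\left(r,T \right)} = \sqrt{T^{2} + r^{2}}$
$Y{\left(-4 \right)} m{\left(3,16 \right)} + 53 = - 24 \sqrt{-4} \sqrt{16^{2} + 3^{2}} + 53 = - 24 \cdot 2 i \sqrt{256 + 9} + 53 = - 48 i \sqrt{265} + 53 = 53 - 48 i \sqrt{265}$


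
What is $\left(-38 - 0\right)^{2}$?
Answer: $1444$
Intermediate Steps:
$\left(-38 - 0\right)^{2} = \left(-38 + 0\right)^{2} = \left(-38\right)^{2} = 1444$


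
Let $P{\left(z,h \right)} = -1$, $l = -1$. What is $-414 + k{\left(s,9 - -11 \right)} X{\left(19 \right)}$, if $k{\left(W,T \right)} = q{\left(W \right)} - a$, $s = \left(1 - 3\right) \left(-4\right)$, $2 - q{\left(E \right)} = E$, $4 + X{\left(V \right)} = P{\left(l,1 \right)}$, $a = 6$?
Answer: $-354$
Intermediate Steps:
$X{\left(V \right)} = -5$ ($X{\left(V \right)} = -4 - 1 = -5$)
$q{\left(E \right)} = 2 - E$
$s = 8$ ($s = \left(-2\right) \left(-4\right) = 8$)
$k{\left(W,T \right)} = -4 - W$ ($k{\left(W,T \right)} = \left(2 - W\right) - 6 = -4 - W$)
$-414 + k{\left(s,9 - -11 \right)} X{\left(19 \right)} = -414 + \left(-4 - 8\right) \left(-5\right) = -414 - -60 = -414 + 60 = -354$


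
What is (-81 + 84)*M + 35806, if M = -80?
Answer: 35566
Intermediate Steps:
(-81 + 84)*M + 35806 = (-81 + 84)*(-80) + 35806 = 3*(-80) + 35806 = -240 + 35806 = 35566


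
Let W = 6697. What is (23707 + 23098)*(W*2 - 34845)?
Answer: -1004014055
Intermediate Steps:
(23707 + 23098)*(W*2 - 34845) = (23707 + 23098)*(6697*2 - 34845) = 46805*(13394 - 34845) = 46805*(-21451) = -1004014055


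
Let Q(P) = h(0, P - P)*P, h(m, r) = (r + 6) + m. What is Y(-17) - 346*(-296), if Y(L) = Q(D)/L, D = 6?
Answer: 1741036/17 ≈ 1.0241e+5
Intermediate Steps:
h(m, r) = 6 + m + r (h(m, r) = (6 + r) + m = 6 + m + r)
Q(P) = 6*P (Q(P) = (6 + 0 + (P - P))*P = (6 + 0 + 0)*P = 6*P)
Y(L) = 36/L (Y(L) = (6*6)/L = 36/L)
Y(-17) - 346*(-296) = 36/(-17) - 346*(-296) = 36*(-1/17) + 102416 = -36/17 + 102416 = 1741036/17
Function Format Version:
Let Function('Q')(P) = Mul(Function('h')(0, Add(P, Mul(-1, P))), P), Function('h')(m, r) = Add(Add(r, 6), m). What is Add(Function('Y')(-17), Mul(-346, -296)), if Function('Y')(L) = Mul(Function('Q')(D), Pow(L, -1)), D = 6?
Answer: Rational(1741036, 17) ≈ 1.0241e+5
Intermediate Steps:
Function('h')(m, r) = Add(6, m, r) (Function('h')(m, r) = Add(Add(6, r), m) = Add(6, m, r))
Function('Q')(P) = Mul(6, P) (Function('Q')(P) = Mul(Add(6, 0, Add(P, Mul(-1, P))), P) = Mul(Add(6, 0, 0), P) = Mul(6, P))
Function('Y')(L) = Mul(36, Pow(L, -1)) (Function('Y')(L) = Mul(Mul(6, 6), Pow(L, -1)) = Mul(36, Pow(L, -1)))
Add(Function('Y')(-17), Mul(-346, -296)) = Add(Mul(36, Pow(-17, -1)), Mul(-346, -296)) = Add(Mul(36, Rational(-1, 17)), 102416) = Add(Rational(-36, 17), 102416) = Rational(1741036, 17)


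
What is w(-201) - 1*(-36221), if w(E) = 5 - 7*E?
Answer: 37633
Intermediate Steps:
w(-201) - 1*(-36221) = (5 - 7*(-201)) - 1*(-36221) = (5 + 1407) + 36221 = 1412 + 36221 = 37633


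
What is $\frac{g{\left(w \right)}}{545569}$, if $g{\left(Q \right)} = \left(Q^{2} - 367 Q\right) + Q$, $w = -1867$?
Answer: $\frac{4169011}{545569} \approx 7.6416$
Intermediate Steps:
$g{\left(Q \right)} = Q^{2} - 366 Q$
$\frac{g{\left(w \right)}}{545569} = \frac{\left(-1867\right) \left(-366 - 1867\right)}{545569} = \left(-1867\right) \left(-2233\right) \frac{1}{545569} = 4169011 \cdot \frac{1}{545569} = \frac{4169011}{545569}$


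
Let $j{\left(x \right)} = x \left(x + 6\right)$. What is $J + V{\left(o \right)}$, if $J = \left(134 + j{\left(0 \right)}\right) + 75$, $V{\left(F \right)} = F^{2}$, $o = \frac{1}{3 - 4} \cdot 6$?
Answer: $245$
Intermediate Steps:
$j{\left(x \right)} = x \left(6 + x\right)$
$o = -6$ ($o = \frac{1}{-1} \cdot 6 = \left(-1\right) 6 = -6$)
$J = 209$ ($J = \left(134 + 0 \left(6 + 0\right)\right) + 75 = \left(134 + 0 \cdot 6\right) + 75 = \left(134 + 0\right) + 75 = 134 + 75 = 209$)
$J + V{\left(o \right)} = 209 + \left(-6\right)^{2} = 209 + 36 = 245$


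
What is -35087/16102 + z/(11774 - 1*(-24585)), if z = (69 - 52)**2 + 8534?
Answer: -1133660287/585452618 ≈ -1.9364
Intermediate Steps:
z = 8823 (z = 17**2 + 8534 = 289 + 8534 = 8823)
-35087/16102 + z/(11774 - 1*(-24585)) = -35087/16102 + 8823/(11774 - 1*(-24585)) = -35087*1/16102 + 8823/(11774 + 24585) = -35087/16102 + 8823/36359 = -1133660287/585452618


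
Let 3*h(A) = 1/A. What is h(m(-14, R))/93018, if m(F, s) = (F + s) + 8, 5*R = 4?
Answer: -5/7255404 ≈ -6.8914e-7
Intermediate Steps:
R = 4/5 (R = (1/5)*4 = 4/5 ≈ 0.80000)
m(F, s) = 8 + F + s
h(A) = 1/(3*A)
h(m(-14, R))/93018 = (1/(3*(8 - 14 + 4/5)))/93018 = (1/(3*(-26/5)))*(1/93018) = ((1/3)*(-5/26))*(1/93018) = -5/78*1/93018 = -5/7255404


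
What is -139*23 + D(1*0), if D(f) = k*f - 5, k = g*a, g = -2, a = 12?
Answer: -3202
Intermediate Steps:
k = -24 (k = -2*12 = -24)
D(f) = -5 - 24*f (D(f) = -24*f - 5 = -5 - 24*f)
-139*23 + D(1*0) = -139*23 + (-5 - 24*0) = -3197 + (-5 - 24*0) = -3197 + (-5 + 0) = -3197 - 5 = -3202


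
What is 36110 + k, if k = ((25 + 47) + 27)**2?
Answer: 45911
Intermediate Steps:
k = 9801 (k = (72 + 27)**2 = 99**2 = 9801)
36110 + k = 36110 + 9801 = 45911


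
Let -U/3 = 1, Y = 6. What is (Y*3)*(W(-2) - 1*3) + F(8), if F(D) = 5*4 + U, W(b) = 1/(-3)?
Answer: -43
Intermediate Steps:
U = -3 (U = -3*1 = -3)
W(b) = -1/3
F(D) = 17 (F(D) = 5*4 - 3 = 20 - 3 = 17)
(Y*3)*(W(-2) - 1*3) + F(8) = (6*3)*(-1/3 - 1*3) + 17 = 18*(-1/3 - 3) + 17 = 18*(-10/3) + 17 = -60 + 17 = -43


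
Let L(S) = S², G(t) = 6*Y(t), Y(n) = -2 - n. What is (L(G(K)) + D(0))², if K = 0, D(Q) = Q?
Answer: 20736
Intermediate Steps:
G(t) = -12 - 6*t (G(t) = 6*(-2 - t) = -12 - 6*t)
(L(G(K)) + D(0))² = ((-12 - 6*0)² + 0)² = ((-12 + 0)² + 0)² = ((-12)² + 0)² = (144 + 0)² = 144² = 20736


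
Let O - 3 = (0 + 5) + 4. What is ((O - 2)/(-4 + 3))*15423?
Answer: -154230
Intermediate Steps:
O = 12 (O = 3 + ((0 + 5) + 4) = 3 + (5 + 4) = 3 + 9 = 12)
((O - 2)/(-4 + 3))*15423 = ((12 - 2)/(-4 + 3))*15423 = (10/(-1))*15423 = (10*(-1))*15423 = -10*15423 = -154230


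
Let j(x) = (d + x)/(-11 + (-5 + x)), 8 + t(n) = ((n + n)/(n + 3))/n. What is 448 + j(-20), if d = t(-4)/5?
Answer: 8075/18 ≈ 448.61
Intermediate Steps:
t(n) = -8 + 2/(3 + n) (t(n) = -8 + ((n + n)/(n + 3))/n = -8 + ((2*n)/(3 + n))/n = -8 + (2*n/(3 + n))/n = -8 + 2/(3 + n))
d = -2 (d = (2*(-11 - 4*(-4))/(3 - 4))/5 = (2*(-11 + 16)/(-1))*(⅕) = (2*(-1)*5)*(⅕) = -10*⅕ = -2)
j(x) = (-2 + x)/(-16 + x) (j(x) = (-2 + x)/(-11 + (-5 + x)) = (-2 + x)/(-16 + x))
448 + j(-20) = 448 + (-2 - 20)/(-16 - 20) = 448 - 22/(-36) = 448 - 1/36*(-22) = 448 + 11/18 = 8075/18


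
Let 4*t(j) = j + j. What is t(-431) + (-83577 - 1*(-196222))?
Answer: 224859/2 ≈ 1.1243e+5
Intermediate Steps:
t(j) = j/2 (t(j) = (j + j)/4 = (2*j)/4 = j/2)
t(-431) + (-83577 - 1*(-196222)) = (½)*(-431) + (-83577 - 1*(-196222)) = -431/2 + (-83577 + 196222) = -431/2 + 112645 = 224859/2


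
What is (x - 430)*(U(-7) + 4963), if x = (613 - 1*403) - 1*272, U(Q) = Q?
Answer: -2438352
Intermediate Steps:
x = -62 (x = (613 - 403) - 272 = 210 - 272 = -62)
(x - 430)*(U(-7) + 4963) = (-62 - 430)*(-7 + 4963) = -492*4956 = -2438352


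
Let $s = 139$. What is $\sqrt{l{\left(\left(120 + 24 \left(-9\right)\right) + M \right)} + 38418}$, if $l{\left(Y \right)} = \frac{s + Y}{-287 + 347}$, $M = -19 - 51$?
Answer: $\frac{\sqrt{3841755}}{10} \approx 196.0$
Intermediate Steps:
$M = -70$ ($M = -19 - 51 = -70$)
$l{\left(Y \right)} = \frac{139}{60} + \frac{Y}{60}$ ($l{\left(Y \right)} = \frac{139 + Y}{-287 + 347} = \frac{139 + Y}{60} = \left(139 + Y\right) \frac{1}{60} = \frac{139}{60} + \frac{Y}{60}$)
$\sqrt{l{\left(\left(120 + 24 \left(-9\right)\right) + M \right)} + 38418} = \sqrt{\left(\frac{139}{60} + \frac{\left(120 + 24 \left(-9\right)\right) - 70}{60}\right) + 38418} = \sqrt{\left(\frac{139}{60} + \frac{\left(120 - 216\right) - 70}{60}\right) + 38418} = \sqrt{\left(\frac{139}{60} + \frac{-96 - 70}{60}\right) + 38418} = \sqrt{\left(\frac{139}{60} + \frac{1}{60} \left(-166\right)\right) + 38418} = \sqrt{\left(\frac{139}{60} - \frac{83}{30}\right) + 38418} = \sqrt{- \frac{9}{20} + 38418} = \sqrt{\frac{768351}{20}} = \frac{\sqrt{3841755}}{10}$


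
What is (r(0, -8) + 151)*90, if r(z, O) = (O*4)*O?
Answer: 36630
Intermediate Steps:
r(z, O) = 4*O**2 (r(z, O) = (4*O)*O = 4*O**2)
(r(0, -8) + 151)*90 = (4*(-8)**2 + 151)*90 = (4*64 + 151)*90 = (256 + 151)*90 = 407*90 = 36630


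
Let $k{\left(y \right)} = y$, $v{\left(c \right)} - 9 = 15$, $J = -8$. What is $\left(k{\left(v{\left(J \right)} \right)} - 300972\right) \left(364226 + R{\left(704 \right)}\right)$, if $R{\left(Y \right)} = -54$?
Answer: $-109596835056$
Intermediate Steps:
$v{\left(c \right)} = 24$ ($v{\left(c \right)} = 9 + 15 = 24$)
$\left(k{\left(v{\left(J \right)} \right)} - 300972\right) \left(364226 + R{\left(704 \right)}\right) = \left(24 - 300972\right) \left(364226 - 54\right) = \left(-300948\right) 364172 = -109596835056$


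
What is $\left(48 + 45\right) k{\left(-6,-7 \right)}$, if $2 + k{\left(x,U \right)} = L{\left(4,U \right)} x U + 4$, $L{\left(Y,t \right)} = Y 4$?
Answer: $62682$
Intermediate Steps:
$L{\left(Y,t \right)} = 4 Y$
$k{\left(x,U \right)} = 2 + 16 U x$ ($k{\left(x,U \right)} = -2 + \left(4 \cdot 4 x U + 4\right) = -2 + \left(16 x U + 4\right) = -2 + \left(16 U x + 4\right) = -2 + \left(4 + 16 U x\right) = 2 + 16 U x$)
$\left(48 + 45\right) k{\left(-6,-7 \right)} = \left(48 + 45\right) \left(2 + 16 \left(-7\right) \left(-6\right)\right) = 93 \left(2 + 672\right) = 93 \cdot 674 = 62682$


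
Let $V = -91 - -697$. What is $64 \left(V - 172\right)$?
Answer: $27776$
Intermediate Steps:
$V = 606$ ($V = -91 + 697 = 606$)
$64 \left(V - 172\right) = 64 \left(606 - 172\right) = 64 \cdot 434 = 27776$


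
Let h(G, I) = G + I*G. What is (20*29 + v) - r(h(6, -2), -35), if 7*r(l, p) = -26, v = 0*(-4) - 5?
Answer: 4051/7 ≈ 578.71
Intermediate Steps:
h(G, I) = G + G*I
v = -5 (v = 0 - 5 = -5)
r(l, p) = -26/7 (r(l, p) = (⅐)*(-26) = -26/7)
(20*29 + v) - r(h(6, -2), -35) = (20*29 - 5) - 1*(-26/7) = (580 - 5) + 26/7 = 575 + 26/7 = 4051/7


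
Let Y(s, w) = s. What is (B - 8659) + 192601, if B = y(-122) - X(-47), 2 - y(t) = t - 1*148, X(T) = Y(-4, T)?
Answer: 184218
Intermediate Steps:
X(T) = -4
y(t) = 150 - t (y(t) = 2 - (t - 1*148) = 2 - (t - 148) = 2 - (-148 + t) = 2 + (148 - t) = 150 - t)
B = 276 (B = (150 - 1*(-122)) - 1*(-4) = (150 + 122) + 4 = 272 + 4 = 276)
(B - 8659) + 192601 = (276 - 8659) + 192601 = -8383 + 192601 = 184218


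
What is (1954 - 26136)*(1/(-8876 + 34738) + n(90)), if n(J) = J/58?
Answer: -14071735529/374999 ≈ -37525.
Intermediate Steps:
n(J) = J/58 (n(J) = J*(1/58) = J/58)
(1954 - 26136)*(1/(-8876 + 34738) + n(90)) = (1954 - 26136)*(1/(-8876 + 34738) + (1/58)*90) = -24182*(1/25862 + 45/29) = -24182*1163819/749998 = -14071735529/374999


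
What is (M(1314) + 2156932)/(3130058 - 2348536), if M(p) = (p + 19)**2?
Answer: 3933821/781522 ≈ 5.0335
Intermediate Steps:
M(p) = (19 + p)**2
(M(1314) + 2156932)/(3130058 - 2348536) = ((19 + 1314)**2 + 2156932)/(3130058 - 2348536) = (1333**2 + 2156932)/781522 = (1776889 + 2156932)*(1/781522) = 3933821*(1/781522) = 3933821/781522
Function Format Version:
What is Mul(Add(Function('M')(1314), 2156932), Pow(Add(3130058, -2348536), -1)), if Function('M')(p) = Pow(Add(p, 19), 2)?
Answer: Rational(3933821, 781522) ≈ 5.0335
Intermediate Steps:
Function('M')(p) = Pow(Add(19, p), 2)
Mul(Add(Function('M')(1314), 2156932), Pow(Add(3130058, -2348536), -1)) = Mul(Add(Pow(Add(19, 1314), 2), 2156932), Pow(Add(3130058, -2348536), -1)) = Mul(Add(Pow(1333, 2), 2156932), Pow(781522, -1)) = Mul(Add(1776889, 2156932), Rational(1, 781522)) = Mul(3933821, Rational(1, 781522)) = Rational(3933821, 781522)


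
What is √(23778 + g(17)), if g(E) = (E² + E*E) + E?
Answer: √24373 ≈ 156.12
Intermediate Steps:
g(E) = E + 2*E² (g(E) = (E² + E²) + E = 2*E² + E = E + 2*E²)
√(23778 + g(17)) = √(23778 + 17*(1 + 2*17)) = √(23778 + 17*(1 + 34)) = √(23778 + 17*35) = √(23778 + 595) = √24373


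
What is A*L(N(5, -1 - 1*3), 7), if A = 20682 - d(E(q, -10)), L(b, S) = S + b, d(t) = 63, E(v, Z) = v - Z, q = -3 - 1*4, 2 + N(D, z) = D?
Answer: 206190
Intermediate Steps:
N(D, z) = -2 + D
q = -7 (q = -3 - 4 = -7)
A = 20619 (A = 20682 - 1*63 = 20682 - 63 = 20619)
A*L(N(5, -1 - 1*3), 7) = 20619*(7 + (-2 + 5)) = 20619*(7 + 3) = 20619*10 = 206190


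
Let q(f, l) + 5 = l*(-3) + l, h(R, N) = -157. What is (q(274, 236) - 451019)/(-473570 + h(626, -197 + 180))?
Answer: 451496/473727 ≈ 0.95307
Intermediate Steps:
q(f, l) = -5 - 2*l (q(f, l) = -5 + (l*(-3) + l) = -5 + (-3*l + l) = -5 - 2*l)
(q(274, 236) - 451019)/(-473570 + h(626, -197 + 180)) = ((-5 - 2*236) - 451019)/(-473570 - 157) = ((-5 - 472) - 451019)/(-473727) = (-477 - 451019)*(-1/473727) = -451496*(-1/473727) = 451496/473727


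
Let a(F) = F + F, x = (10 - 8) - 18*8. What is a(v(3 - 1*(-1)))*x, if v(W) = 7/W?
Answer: -497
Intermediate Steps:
x = -142 (x = 2 - 144 = -142)
a(F) = 2*F
a(v(3 - 1*(-1)))*x = (2*(7/(3 - 1*(-1))))*(-142) = (2*(7/(3 + 1)))*(-142) = (2*(7/4))*(-142) = (7/2)*(-142) = -497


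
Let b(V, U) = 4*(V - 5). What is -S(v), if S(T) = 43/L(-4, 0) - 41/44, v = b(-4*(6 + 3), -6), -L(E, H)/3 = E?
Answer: -175/66 ≈ -2.6515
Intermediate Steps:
L(E, H) = -3*E
b(V, U) = -20 + 4*V (b(V, U) = 4*(-5 + V) = -20 + 4*V)
v = -164 (v = -20 + 4*(-4*(6 + 3)) = -20 + 4*(-4*9) = -20 + 4*(-36) = -20 - 144 = -164)
S(T) = 175/66 (S(T) = 43/((-3*(-4))) - 41/44 = 43/12 - 41*1/44 = 43*(1/12) - 41/44 = 43/12 - 41/44 = 175/66)
-S(v) = -1*175/66 = -175/66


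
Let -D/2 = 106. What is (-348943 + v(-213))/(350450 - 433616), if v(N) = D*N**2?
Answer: 9967171/83166 ≈ 119.85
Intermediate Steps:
D = -212 (D = -2*106 = -212)
v(N) = -212*N**2
(-348943 + v(-213))/(350450 - 433616) = (-348943 - 212*(-213)**2)/(350450 - 433616) = (-348943 - 212*45369)/(-83166) = (-348943 - 9618228)*(-1/83166) = -9967171*(-1/83166) = 9967171/83166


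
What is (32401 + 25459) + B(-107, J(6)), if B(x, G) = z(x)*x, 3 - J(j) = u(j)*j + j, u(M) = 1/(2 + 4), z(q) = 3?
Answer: 57539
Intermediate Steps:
u(M) = ⅙ (u(M) = 1/6 = ⅙)
J(j) = 3 - 7*j/6 (J(j) = 3 - (j/6 + j) = 3 - 7*j/6)
B(x, G) = 3*x
(32401 + 25459) + B(-107, J(6)) = (32401 + 25459) + 3*(-107) = 57860 - 321 = 57539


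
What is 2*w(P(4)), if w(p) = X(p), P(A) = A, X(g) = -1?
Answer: -2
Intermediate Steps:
w(p) = -1
2*w(P(4)) = 2*(-1) = -2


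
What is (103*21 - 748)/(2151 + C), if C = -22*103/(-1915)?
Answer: 2709725/4121431 ≈ 0.65747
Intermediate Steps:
C = 2266/1915 (C = -2266*(-1/1915) = 2266/1915 ≈ 1.1833)
(103*21 - 748)/(2151 + C) = (103*21 - 748)/(2151 + 2266/1915) = (2163 - 748)/(4121431/1915) = 1415*(1915/4121431) = 2709725/4121431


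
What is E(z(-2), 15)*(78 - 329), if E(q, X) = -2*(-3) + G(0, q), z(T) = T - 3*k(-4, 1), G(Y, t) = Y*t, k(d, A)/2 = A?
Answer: -1506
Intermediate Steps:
k(d, A) = 2*A
z(T) = -6 + T (z(T) = T - 6 = -6 + T)
E(q, X) = 6 (E(q, X) = -2*(-3) + 0*q = 6 + 0 = 6)
E(z(-2), 15)*(78 - 329) = 6*(78 - 329) = 6*(-251) = -1506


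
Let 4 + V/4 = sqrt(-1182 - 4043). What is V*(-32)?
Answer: 512 - 640*I*sqrt(209) ≈ 512.0 - 9252.4*I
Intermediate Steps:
V = -16 + 20*I*sqrt(209) (V = -16 + 4*sqrt(-1182 - 4043) = -16 + 4*sqrt(-5225) = -16 + 4*(5*I*sqrt(209)) = -16 + 20*I*sqrt(209) ≈ -16.0 + 289.14*I)
V*(-32) = (-16 + 20*I*sqrt(209))*(-32) = 512 - 640*I*sqrt(209)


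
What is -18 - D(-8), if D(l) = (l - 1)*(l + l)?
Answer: -162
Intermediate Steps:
D(l) = 2*l*(-1 + l) (D(l) = (-1 + l)*(2*l) = 2*l*(-1 + l))
-18 - D(-8) = -18 - 2*(-8)*(-1 - 8) = -18 - 2*(-8)*(-9) = -18 - 1*144 = -18 - 144 = -162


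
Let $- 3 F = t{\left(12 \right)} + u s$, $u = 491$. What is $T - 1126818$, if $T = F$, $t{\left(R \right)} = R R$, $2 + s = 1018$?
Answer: $- \frac{3879454}{3} \approx -1.2932 \cdot 10^{6}$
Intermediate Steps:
$s = 1016$ ($s = -2 + 1018 = 1016$)
$t{\left(R \right)} = R^{2}$
$F = - \frac{499000}{3}$ ($F = - \frac{12^{2} + 491 \cdot 1016}{3} = - \frac{144 + 498856}{3} = \left(- \frac{1}{3}\right) 499000 = - \frac{499000}{3} \approx -1.6633 \cdot 10^{5}$)
$T = - \frac{499000}{3} \approx -1.6633 \cdot 10^{5}$
$T - 1126818 = - \frac{499000}{3} - 1126818 = - \frac{3879454}{3}$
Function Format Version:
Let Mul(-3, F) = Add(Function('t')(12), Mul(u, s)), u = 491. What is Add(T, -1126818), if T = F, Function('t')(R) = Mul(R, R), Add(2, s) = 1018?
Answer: Rational(-3879454, 3) ≈ -1.2932e+6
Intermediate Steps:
s = 1016 (s = Add(-2, 1018) = 1016)
Function('t')(R) = Pow(R, 2)
F = Rational(-499000, 3) (F = Mul(Rational(-1, 3), Add(Pow(12, 2), Mul(491, 1016))) = Mul(Rational(-1, 3), Add(144, 498856)) = Mul(Rational(-1, 3), 499000) = Rational(-499000, 3) ≈ -1.6633e+5)
T = Rational(-499000, 3) ≈ -1.6633e+5
Add(T, -1126818) = Add(Rational(-499000, 3), -1126818) = Rational(-3879454, 3)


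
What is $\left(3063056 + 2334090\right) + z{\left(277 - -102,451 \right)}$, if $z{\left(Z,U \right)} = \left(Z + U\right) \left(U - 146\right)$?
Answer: $5650296$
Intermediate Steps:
$z{\left(Z,U \right)} = \left(-146 + U\right) \left(U + Z\right)$ ($z{\left(Z,U \right)} = \left(U + Z\right) \left(-146 + U\right) = \left(-146 + U\right) \left(U + Z\right)$)
$\left(3063056 + 2334090\right) + z{\left(277 - -102,451 \right)} = \left(3063056 + 2334090\right) + \left(451^{2} - 65846 - 146 \left(277 - -102\right) + 451 \left(277 - -102\right)\right) = 5397146 + \left(203401 - 65846 - 146 \left(277 + 102\right) + 451 \left(277 + 102\right)\right) = 5397146 + \left(203401 - 65846 - 55334 + 451 \cdot 379\right) = 5397146 + \left(203401 - 65846 - 55334 + 170929\right) = 5397146 + 253150 = 5650296$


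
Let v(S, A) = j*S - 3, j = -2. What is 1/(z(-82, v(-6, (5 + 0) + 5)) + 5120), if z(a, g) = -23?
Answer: 1/5097 ≈ 0.00019619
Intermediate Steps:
v(S, A) = -3 - 2*S (v(S, A) = -2*S - 3 = -3 - 2*S)
1/(z(-82, v(-6, (5 + 0) + 5)) + 5120) = 1/(-23 + 5120) = 1/5097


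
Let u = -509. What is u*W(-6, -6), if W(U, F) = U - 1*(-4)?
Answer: 1018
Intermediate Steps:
W(U, F) = 4 + U (W(U, F) = U + 4 = 4 + U)
u*W(-6, -6) = -509*(4 - 6) = -509*(-2) = 1018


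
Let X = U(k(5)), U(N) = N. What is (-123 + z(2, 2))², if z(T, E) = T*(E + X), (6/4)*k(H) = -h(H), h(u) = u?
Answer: 142129/9 ≈ 15792.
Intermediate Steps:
k(H) = -2*H/3 (k(H) = 2*(-H)/3 = -2*H/3)
X = -10/3 (X = -⅔*5 = -10/3 ≈ -3.3333)
z(T, E) = T*(-10/3 + E) (z(T, E) = T*(E - 10/3) = T*(-10/3 + E))
(-123 + z(2, 2))² = (-123 + (⅓)*2*(-10 + 3*2))² = (-123 + (⅓)*2*(-10 + 6))² = (-123 + (⅓)*2*(-4))² = (-123 - 8/3)² = (-377/3)² = 142129/9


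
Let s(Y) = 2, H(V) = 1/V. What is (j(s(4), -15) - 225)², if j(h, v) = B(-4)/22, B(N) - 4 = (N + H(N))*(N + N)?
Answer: 6031936/121 ≈ 49851.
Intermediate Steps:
B(N) = 4 + 2*N*(N + 1/N) (B(N) = 4 + (N + 1/N)*(N + N) = 4 + (N + 1/N)*(2*N) = 4 + 2*N*(N + 1/N))
j(h, v) = 19/11 (j(h, v) = (6 + 2*(-4)²)/22 = (6 + 2*16)*(1/22) = (6 + 32)*(1/22) = 38*(1/22) = 19/11)
(j(s(4), -15) - 225)² = (19/11 - 225)² = (-2456/11)² = 6031936/121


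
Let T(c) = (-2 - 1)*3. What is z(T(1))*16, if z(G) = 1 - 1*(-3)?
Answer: 64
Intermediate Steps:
T(c) = -9 (T(c) = -3*3 = -9)
z(G) = 4 (z(G) = 1 + 3 = 4)
z(T(1))*16 = 4*16 = 64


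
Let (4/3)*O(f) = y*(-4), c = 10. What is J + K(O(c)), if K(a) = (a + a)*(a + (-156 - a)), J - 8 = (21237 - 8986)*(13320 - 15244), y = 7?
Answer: -23564364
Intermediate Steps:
J = -23570916 (J = 8 + (21237 - 8986)*(13320 - 15244) = 8 + 12251*(-1924) = 8 - 23570924 = -23570916)
O(f) = -21 (O(f) = 3*(7*(-4))/4 = (3/4)*(-28) = -21)
K(a) = -312*a (K(a) = (2*a)*(-156) = -312*a)
J + K(O(c)) = -23570916 - 312*(-21) = -23570916 + 6552 = -23564364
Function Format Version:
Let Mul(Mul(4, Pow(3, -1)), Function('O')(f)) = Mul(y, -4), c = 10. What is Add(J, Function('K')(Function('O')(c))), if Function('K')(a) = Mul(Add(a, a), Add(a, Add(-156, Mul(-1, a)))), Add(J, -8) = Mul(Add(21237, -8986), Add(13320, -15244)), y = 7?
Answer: -23564364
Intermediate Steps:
J = -23570916 (J = Add(8, Mul(Add(21237, -8986), Add(13320, -15244))) = Add(8, Mul(12251, -1924)) = Add(8, -23570924) = -23570916)
Function('O')(f) = -21 (Function('O')(f) = Mul(Rational(3, 4), Mul(7, -4)) = Mul(Rational(3, 4), -28) = -21)
Function('K')(a) = Mul(-312, a) (Function('K')(a) = Mul(Mul(2, a), -156) = Mul(-312, a))
Add(J, Function('K')(Function('O')(c))) = Add(-23570916, Mul(-312, -21)) = Add(-23570916, 6552) = -23564364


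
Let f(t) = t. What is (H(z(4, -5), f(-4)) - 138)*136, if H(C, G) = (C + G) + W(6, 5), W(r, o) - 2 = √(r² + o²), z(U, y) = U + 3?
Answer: -18088 + 136*√61 ≈ -17026.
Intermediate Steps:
z(U, y) = 3 + U
W(r, o) = 2 + √(o² + r²) (W(r, o) = 2 + √(r² + o²) = 2 + √(o² + r²))
H(C, G) = 2 + C + G + √61 (H(C, G) = (C + G) + (2 + √(5² + 6²)) = (C + G) + (2 + √(25 + 36)) = (C + G) + (2 + √61) = 2 + C + G + √61)
(H(z(4, -5), f(-4)) - 138)*136 = ((2 + (3 + 4) - 4 + √61) - 138)*136 = ((2 + 7 - 4 + √61) - 138)*136 = ((5 + √61) - 138)*136 = (-133 + √61)*136 = -18088 + 136*√61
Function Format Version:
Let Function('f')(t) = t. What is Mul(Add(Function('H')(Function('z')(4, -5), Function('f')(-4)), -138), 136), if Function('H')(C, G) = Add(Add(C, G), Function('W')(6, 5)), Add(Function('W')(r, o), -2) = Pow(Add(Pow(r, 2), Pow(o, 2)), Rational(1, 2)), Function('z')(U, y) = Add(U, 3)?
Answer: Add(-18088, Mul(136, Pow(61, Rational(1, 2)))) ≈ -17026.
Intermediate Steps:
Function('z')(U, y) = Add(3, U)
Function('W')(r, o) = Add(2, Pow(Add(Pow(o, 2), Pow(r, 2)), Rational(1, 2))) (Function('W')(r, o) = Add(2, Pow(Add(Pow(r, 2), Pow(o, 2)), Rational(1, 2))) = Add(2, Pow(Add(Pow(o, 2), Pow(r, 2)), Rational(1, 2))))
Function('H')(C, G) = Add(2, C, G, Pow(61, Rational(1, 2))) (Function('H')(C, G) = Add(Add(C, G), Add(2, Pow(Add(Pow(5, 2), Pow(6, 2)), Rational(1, 2)))) = Add(Add(C, G), Add(2, Pow(Add(25, 36), Rational(1, 2)))) = Add(Add(C, G), Add(2, Pow(61, Rational(1, 2)))) = Add(2, C, G, Pow(61, Rational(1, 2))))
Mul(Add(Function('H')(Function('z')(4, -5), Function('f')(-4)), -138), 136) = Mul(Add(Add(2, Add(3, 4), -4, Pow(61, Rational(1, 2))), -138), 136) = Mul(Add(Add(2, 7, -4, Pow(61, Rational(1, 2))), -138), 136) = Mul(Add(Add(5, Pow(61, Rational(1, 2))), -138), 136) = Mul(Add(-133, Pow(61, Rational(1, 2))), 136) = Add(-18088, Mul(136, Pow(61, Rational(1, 2))))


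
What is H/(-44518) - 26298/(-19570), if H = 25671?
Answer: 334176447/435608630 ≈ 0.76715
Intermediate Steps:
H/(-44518) - 26298/(-19570) = 25671/(-44518) - 26298/(-19570) = 25671*(-1/44518) - 26298*(-1/19570) = -25671/44518 + 13149/9785 = 334176447/435608630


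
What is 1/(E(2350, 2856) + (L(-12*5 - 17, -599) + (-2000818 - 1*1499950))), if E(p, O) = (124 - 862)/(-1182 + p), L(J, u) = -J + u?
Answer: -584/2044753729 ≈ -2.8561e-7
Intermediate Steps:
L(J, u) = u - J
E(p, O) = -738/(-1182 + p)
1/(E(2350, 2856) + (L(-12*5 - 17, -599) + (-2000818 - 1*1499950))) = 1/(-738/(-1182 + 2350) + ((-599 - (-12*5 - 17)) + (-2000818 - 1*1499950))) = 1/(-738/1168 + ((-599 - (-60 - 17)) + (-2000818 - 1499950))) = 1/(-738*1/1168 + ((-599 - 1*(-77)) - 3500768)) = 1/(-369/584 + ((-599 + 77) - 3500768)) = 1/(-369/584 + (-522 - 3500768)) = 1/(-369/584 - 3501290) = 1/(-2044753729/584) = -584/2044753729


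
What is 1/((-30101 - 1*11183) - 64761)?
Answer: -1/106045 ≈ -9.4300e-6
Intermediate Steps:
1/((-30101 - 1*11183) - 64761) = 1/((-30101 - 11183) - 64761) = 1/(-41284 - 64761) = 1/(-106045) = -1/106045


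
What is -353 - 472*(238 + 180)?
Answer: -197649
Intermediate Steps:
-353 - 472*(238 + 180) = -353 - 472*418 = -353 - 197296 = -197649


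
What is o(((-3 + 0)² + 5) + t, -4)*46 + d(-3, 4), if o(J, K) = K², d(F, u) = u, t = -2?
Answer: 740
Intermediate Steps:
o(((-3 + 0)² + 5) + t, -4)*46 + d(-3, 4) = (-4)²*46 + 4 = 16*46 + 4 = 736 + 4 = 740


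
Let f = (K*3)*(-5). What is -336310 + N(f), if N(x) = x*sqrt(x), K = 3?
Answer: -336310 - 135*I*sqrt(5) ≈ -3.3631e+5 - 301.87*I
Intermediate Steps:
f = -45 (f = (3*3)*(-5) = 9*(-5) = -45)
N(x) = x**(3/2)
-336310 + N(f) = -336310 + (-45)**(3/2) = -336310 - 135*I*sqrt(5)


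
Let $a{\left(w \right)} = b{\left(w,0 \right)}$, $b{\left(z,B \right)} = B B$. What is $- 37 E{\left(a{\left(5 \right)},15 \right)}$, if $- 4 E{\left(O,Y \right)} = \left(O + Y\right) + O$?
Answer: $\frac{555}{4} \approx 138.75$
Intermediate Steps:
$b{\left(z,B \right)} = B^{2}$
$a{\left(w \right)} = 0$ ($a{\left(w \right)} = 0^{2} = 0$)
$E{\left(O,Y \right)} = - \frac{O}{2} - \frac{Y}{4}$ ($E{\left(O,Y \right)} = - \frac{\left(O + Y\right) + O}{4} = - \frac{Y + 2 O}{4} = - \frac{O}{2} - \frac{Y}{4}$)
$- 37 E{\left(a{\left(5 \right)},15 \right)} = - 37 \left(\left(- \frac{1}{2}\right) 0 - \frac{15}{4}\right) = - 37 \left(0 - \frac{15}{4}\right) = \left(-37\right) \left(- \frac{15}{4}\right) = \frac{555}{4}$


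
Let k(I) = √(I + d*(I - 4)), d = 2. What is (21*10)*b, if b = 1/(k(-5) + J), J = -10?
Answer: -700/41 - 70*I*√23/41 ≈ -17.073 - 8.188*I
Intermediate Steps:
k(I) = √(-8 + 3*I) (k(I) = √(I + 2*(I - 4)) = √(I + 2*(-4 + I)) = √(I + (-8 + 2*I)) = √(-8 + 3*I))
b = 1/(-10 + I*√23) (b = 1/(√(-8 + 3*(-5)) - 10) = 1/(√(-8 - 15) - 10) = 1/(√(-23) - 10) = 1/(I*√23 - 10) = 1/(-10 + I*√23) ≈ -0.081301 - 0.03899*I)
(21*10)*b = (21*10)*(-10/123 - I*√23/123) = 210*(-10/123 - I*√23/123) = -700/41 - 70*I*√23/41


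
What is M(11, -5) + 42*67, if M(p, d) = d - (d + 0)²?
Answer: 2784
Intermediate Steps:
M(p, d) = d - d²
M(11, -5) + 42*67 = -5*(1 - 1*(-5)) + 42*67 = -5*(1 + 5) + 2814 = -5*6 + 2814 = -30 + 2814 = 2784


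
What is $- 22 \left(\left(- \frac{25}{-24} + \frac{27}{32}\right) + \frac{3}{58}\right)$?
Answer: $- \frac{59323}{1392} \approx -42.617$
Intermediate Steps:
$- 22 \left(\left(- \frac{25}{-24} + \frac{27}{32}\right) + \frac{3}{58}\right) = - 22 \left(\left(\left(-25\right) \left(- \frac{1}{24}\right) + 27 \cdot \frac{1}{32}\right) + 3 \cdot \frac{1}{58}\right) = - 22 \left(\left(\frac{25}{24} + \frac{27}{32}\right) + \frac{3}{58}\right) = - 22 \left(\frac{181}{96} + \frac{3}{58}\right) = \left(-22\right) \frac{5393}{2784} = - \frac{59323}{1392}$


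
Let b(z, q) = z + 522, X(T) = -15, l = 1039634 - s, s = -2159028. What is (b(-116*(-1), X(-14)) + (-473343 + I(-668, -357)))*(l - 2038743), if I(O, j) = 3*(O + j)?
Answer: -551866261820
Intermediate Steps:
I(O, j) = 3*O + 3*j
l = 3198662 (l = 1039634 - 1*(-2159028) = 1039634 + 2159028 = 3198662)
b(z, q) = 522 + z
(b(-116*(-1), X(-14)) + (-473343 + I(-668, -357)))*(l - 2038743) = ((522 - 116*(-1)) + (-473343 + (3*(-668) + 3*(-357))))*(3198662 - 2038743) = ((522 + 116) + (-473343 + (-2004 - 1071)))*1159919 = (638 + (-473343 - 3075))*1159919 = (638 - 476418)*1159919 = -475780*1159919 = -551866261820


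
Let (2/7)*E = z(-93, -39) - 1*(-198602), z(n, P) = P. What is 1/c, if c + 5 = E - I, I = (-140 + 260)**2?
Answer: 2/1361131 ≈ 1.4694e-6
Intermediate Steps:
E = 1389941/2 (E = 7*(-39 - 1*(-198602))/2 = 7*(-39 + 198602)/2 = (7/2)*198563 = 1389941/2 ≈ 6.9497e+5)
I = 14400 (I = 120**2 = 14400)
c = 1361131/2 (c = -5 + (1389941/2 - 1*14400) = -5 + (1389941/2 - 14400) = -5 + 1361141/2 = 1361131/2 ≈ 6.8057e+5)
1/c = 1/(1361131/2) = 2/1361131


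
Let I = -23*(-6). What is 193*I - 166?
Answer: 26468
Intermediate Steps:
I = 138
193*I - 166 = 193*138 - 166 = 26634 - 166 = 26468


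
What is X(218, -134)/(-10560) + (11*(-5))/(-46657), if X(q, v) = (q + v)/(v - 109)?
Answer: 12087799/9977132880 ≈ 0.0012116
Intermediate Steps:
X(q, v) = (q + v)/(-109 + v)
X(218, -134)/(-10560) + (11*(-5))/(-46657) = ((218 - 134)/(-109 - 134))/(-10560) + (11*(-5))/(-46657) = (84/(-243))*(-1/10560) - 55*(-1/46657) = -1/243*84*(-1/10560) + 55/46657 = -28/81*(-1/10560) + 55/46657 = 7/213840 + 55/46657 = 12087799/9977132880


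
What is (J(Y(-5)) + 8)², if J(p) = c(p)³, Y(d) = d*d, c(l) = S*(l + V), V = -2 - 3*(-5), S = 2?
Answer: 192706952256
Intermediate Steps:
V = 13 (V = -2 + 15 = 13)
c(l) = 26 + 2*l (c(l) = 2*(l + 13) = 2*(13 + l) = 26 + 2*l)
Y(d) = d²
J(p) = (26 + 2*p)³
(J(Y(-5)) + 8)² = (8*(13 + (-5)²)³ + 8)² = (8*(13 + 25)³ + 8)² = (8*38³ + 8)² = (8*54872 + 8)² = (438976 + 8)² = 438984² = 192706952256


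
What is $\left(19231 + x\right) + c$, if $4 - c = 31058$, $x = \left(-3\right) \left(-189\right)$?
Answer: $-11256$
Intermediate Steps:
$x = 567$
$c = -31054$ ($c = 4 - 31058 = -31054$)
$\left(19231 + x\right) + c = \left(19231 + 567\right) - 31054 = 19798 - 31054 = -11256$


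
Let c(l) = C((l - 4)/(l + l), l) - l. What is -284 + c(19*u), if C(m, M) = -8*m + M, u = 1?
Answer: -5456/19 ≈ -287.16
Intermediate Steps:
C(m, M) = M - 8*m
c(l) = -4*(-4 + l)/l (c(l) = (l - 8*(l - 4)/(l + l)) - l = (l - 8*(-4 + l)/(2*l)) - l = (l - 8*(-4 + l)*1/(2*l)) - l = (l - 4*(-4 + l)/l) - l = -4*(-4 + l)/l)
-284 + c(19*u) = -284 + (-4 + 16/((19*1))) = -284 + (-4 + 16/19) = -284 - 60/19 = -5456/19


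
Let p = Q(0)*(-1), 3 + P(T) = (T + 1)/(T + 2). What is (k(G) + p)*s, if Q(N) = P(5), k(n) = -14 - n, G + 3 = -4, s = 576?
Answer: -19584/7 ≈ -2797.7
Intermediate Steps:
G = -7 (G = -3 - 4 = -7)
P(T) = -3 + (1 + T)/(2 + T) (P(T) = -3 + (T + 1)/(T + 2) = -3 + (1 + T)/(2 + T))
Q(N) = -15/7 (Q(N) = (-5 - 2*5)/(2 + 5) = (-5 - 10)/7 = (⅐)*(-15) = -15/7)
p = 15/7 (p = -15/7*(-1) = 15/7 ≈ 2.1429)
(k(G) + p)*s = ((-14 - 1*(-7)) + 15/7)*576 = ((-14 + 7) + 15/7)*576 = (-7 + 15/7)*576 = -34/7*576 = -19584/7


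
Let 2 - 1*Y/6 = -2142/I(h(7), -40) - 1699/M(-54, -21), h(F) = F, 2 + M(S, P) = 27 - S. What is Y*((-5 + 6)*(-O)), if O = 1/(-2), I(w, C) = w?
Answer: 78093/79 ≈ 988.52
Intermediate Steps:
M(S, P) = 25 - S (M(S, P) = -2 + (27 - S) = 25 - S)
O = -½ ≈ -0.50000
Y = 156186/79 (Y = 12 - 6*(-2142/7 - 1699/(25 - 1*(-54))) = 12 - 6*(-2142*⅐ - 1699/(25 + 54)) = 12 - 6*(-306 - 1699/79) = 12 - 6*(-25873/79) = 12 + 155238/79 = 156186/79 ≈ 1977.0)
Y*((-5 + 6)*(-O)) = 156186*((-5 + 6)*(-1*(-½)))/79 = 156186*(1*(½))/79 = (156186/79)*(½) = 78093/79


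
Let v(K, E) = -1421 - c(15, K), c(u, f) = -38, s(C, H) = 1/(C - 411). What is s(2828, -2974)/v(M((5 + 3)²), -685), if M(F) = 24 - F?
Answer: -1/3342711 ≈ -2.9916e-7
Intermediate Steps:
s(C, H) = 1/(-411 + C)
v(K, E) = -1383 (v(K, E) = -1421 - 1*(-38) = -1421 + 38 = -1383)
s(2828, -2974)/v(M((5 + 3)²), -685) = 1/((-411 + 2828)*(-1383)) = -1/1383/2417 = (1/2417)*(-1/1383) = -1/3342711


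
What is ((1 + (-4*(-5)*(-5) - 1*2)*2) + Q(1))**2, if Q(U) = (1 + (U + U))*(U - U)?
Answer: 41209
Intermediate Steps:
Q(U) = 0 (Q(U) = (1 + 2*U)*0 = 0)
((1 + (-4*(-5)*(-5) - 1*2)*2) + Q(1))**2 = ((1 + (-4*(-5)*(-5) - 1*2)*2) + 0)**2 = ((1 + (20*(-5) - 2)*2) + 0)**2 = ((1 + (-100 - 2)*2) + 0)**2 = ((1 - 102*2) + 0)**2 = ((1 - 204) + 0)**2 = (-203 + 0)**2 = (-203)**2 = 41209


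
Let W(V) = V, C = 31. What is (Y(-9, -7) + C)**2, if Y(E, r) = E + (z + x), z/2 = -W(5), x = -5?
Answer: 49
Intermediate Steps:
z = -10 (z = 2*(-1*5) = 2*(-5) = -10)
Y(E, r) = -15 + E (Y(E, r) = E + (-10 - 5) = E - 15 = -15 + E)
(Y(-9, -7) + C)**2 = ((-15 - 9) + 31)**2 = (-24 + 31)**2 = 7**2 = 49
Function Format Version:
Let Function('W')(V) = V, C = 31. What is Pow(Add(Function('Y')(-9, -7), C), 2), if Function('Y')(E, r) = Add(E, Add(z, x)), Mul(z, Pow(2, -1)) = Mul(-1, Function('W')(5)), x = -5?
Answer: 49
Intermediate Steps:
z = -10 (z = Mul(2, Mul(-1, 5)) = Mul(2, -5) = -10)
Function('Y')(E, r) = Add(-15, E) (Function('Y')(E, r) = Add(E, Add(-10, -5)) = Add(E, -15) = Add(-15, E))
Pow(Add(Function('Y')(-9, -7), C), 2) = Pow(Add(Add(-15, -9), 31), 2) = Pow(Add(-24, 31), 2) = Pow(7, 2) = 49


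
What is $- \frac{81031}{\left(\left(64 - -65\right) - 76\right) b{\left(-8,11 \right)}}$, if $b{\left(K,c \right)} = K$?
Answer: $\frac{81031}{424} \approx 191.11$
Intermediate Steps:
$- \frac{81031}{\left(\left(64 - -65\right) - 76\right) b{\left(-8,11 \right)}} = - \frac{81031}{\left(\left(64 - -65\right) - 76\right) \left(-8\right)} = - \frac{81031}{\left(\left(64 + 65\right) - 76\right) \left(-8\right)} = - \frac{81031}{\left(129 - 76\right) \left(-8\right)} = - \frac{81031}{53 \left(-8\right)} = - \frac{81031}{-424} = \left(-81031\right) \left(- \frac{1}{424}\right) = \frac{81031}{424}$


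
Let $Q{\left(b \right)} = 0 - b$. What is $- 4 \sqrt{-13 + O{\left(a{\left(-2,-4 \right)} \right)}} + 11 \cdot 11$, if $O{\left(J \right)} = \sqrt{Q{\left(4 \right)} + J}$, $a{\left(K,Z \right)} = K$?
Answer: $121 - 4 \sqrt{-13 + i \sqrt{6}} \approx 119.65 - 14.486 i$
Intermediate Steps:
$Q{\left(b \right)} = - b$
$O{\left(J \right)} = \sqrt{-4 + J}$ ($O{\left(J \right)} = \sqrt{\left(-1\right) 4 + J} = \sqrt{-4 + J}$)
$- 4 \sqrt{-13 + O{\left(a{\left(-2,-4 \right)} \right)}} + 11 \cdot 11 = - 4 \sqrt{-13 + \sqrt{-4 - 2}} + 11 \cdot 11 = - 4 \sqrt{-13 + \sqrt{-6}} + 121 = - 4 \sqrt{-13 + i \sqrt{6}} + 121 = 121 - 4 \sqrt{-13 + i \sqrt{6}}$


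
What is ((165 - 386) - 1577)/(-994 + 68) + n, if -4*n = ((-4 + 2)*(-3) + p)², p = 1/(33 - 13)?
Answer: -5340383/740800 ≈ -7.2089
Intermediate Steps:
p = 1/20 ≈ 0.050000
n = -14641/1600 (n = -((-4 + 2)*(-3) + 1/20)²/4 = -(-2*(-3) + 1/20)²/4 = -(6 + 1/20)²/4 = -(121/20)²/4 = -¼*14641/400 = -14641/1600 ≈ -9.1506)
((165 - 386) - 1577)/(-994 + 68) + n = ((165 - 386) - 1577)/(-994 + 68) - 14641/1600 = (-221 - 1577)/(-926) - 14641/1600 = -1798*(-1/926) - 14641/1600 = 899/463 - 14641/1600 = -5340383/740800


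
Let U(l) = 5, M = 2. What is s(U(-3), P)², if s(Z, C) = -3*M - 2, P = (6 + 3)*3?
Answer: 64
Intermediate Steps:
P = 27 (P = 9*3 = 27)
s(Z, C) = -8 (s(Z, C) = -3*2 - 2 = -6 - 2 = -8)
s(U(-3), P)² = (-8)² = 64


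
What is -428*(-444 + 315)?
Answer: 55212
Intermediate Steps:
-428*(-444 + 315) = -428*(-129) = 55212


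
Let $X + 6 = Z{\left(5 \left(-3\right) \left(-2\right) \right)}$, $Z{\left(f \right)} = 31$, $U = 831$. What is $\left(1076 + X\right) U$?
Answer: $914931$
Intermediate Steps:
$X = 25$ ($X = -6 + 31 = 25$)
$\left(1076 + X\right) U = \left(1076 + 25\right) 831 = 1101 \cdot 831 = 914931$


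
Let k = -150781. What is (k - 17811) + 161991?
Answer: -6601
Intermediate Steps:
(k - 17811) + 161991 = (-150781 - 17811) + 161991 = -168592 + 161991 = -6601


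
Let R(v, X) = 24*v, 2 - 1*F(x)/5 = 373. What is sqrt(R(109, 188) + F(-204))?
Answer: sqrt(761) ≈ 27.586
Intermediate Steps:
F(x) = -1855 (F(x) = 10 - 5*373 = 10 - 1865 = -1855)
sqrt(R(109, 188) + F(-204)) = sqrt(24*109 - 1855) = sqrt(2616 - 1855) = sqrt(761)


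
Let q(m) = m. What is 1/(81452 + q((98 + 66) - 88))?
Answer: 1/81528 ≈ 1.2266e-5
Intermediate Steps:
1/(81452 + q((98 + 66) - 88)) = 1/(81452 + ((98 + 66) - 88)) = 1/(81452 + (164 - 88)) = 1/(81452 + 76) = 1/81528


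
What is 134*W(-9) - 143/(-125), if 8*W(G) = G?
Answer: -74803/500 ≈ -149.61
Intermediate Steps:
W(G) = G/8
134*W(-9) - 143/(-125) = 134*((⅛)*(-9)) - 143/(-125) = 134*(-9/8) - 143*(-1/125) = -603/4 + 143/125 = -74803/500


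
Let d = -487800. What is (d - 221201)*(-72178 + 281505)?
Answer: -148413052327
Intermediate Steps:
(d - 221201)*(-72178 + 281505) = (-487800 - 221201)*(-72178 + 281505) = -709001*209327 = -148413052327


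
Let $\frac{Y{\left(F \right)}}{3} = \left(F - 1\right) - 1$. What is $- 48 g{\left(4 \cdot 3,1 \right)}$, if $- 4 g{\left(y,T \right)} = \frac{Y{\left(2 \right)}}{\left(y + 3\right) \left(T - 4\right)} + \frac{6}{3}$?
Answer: $24$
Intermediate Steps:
$Y{\left(F \right)} = -6 + 3 F$ ($Y{\left(F \right)} = 3 \left(\left(F - 1\right) - 1\right) = 3 \left(\left(-1 + F\right) - 1\right) = 3 \left(-2 + F\right) = -6 + 3 F$)
$g{\left(y,T \right)} = - \frac{1}{2}$ ($g{\left(y,T \right)} = - \frac{\frac{-6 + 3 \cdot 2}{\left(y + 3\right) \left(T - 4\right)} + \frac{6}{3}}{4} = - \frac{\frac{-6 + 6}{\left(3 + y\right) \left(-4 + T\right)} + 6 \cdot \frac{1}{3}}{4} = - \frac{\frac{0}{\left(-4 + T\right) \left(3 + y\right)} + 2}{4} = - \frac{0 \frac{1}{\left(-4 + T\right) \left(3 + y\right)} + 2}{4} = - \frac{0 + 2}{4} = \left(- \frac{1}{4}\right) 2 = - \frac{1}{2}$)
$- 48 g{\left(4 \cdot 3,1 \right)} = \left(-48\right) \left(- \frac{1}{2}\right) = 24$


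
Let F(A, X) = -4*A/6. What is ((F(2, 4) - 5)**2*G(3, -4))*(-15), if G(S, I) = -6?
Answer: 3610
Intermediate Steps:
F(A, X) = -2*A/3 (F(A, X) = -4*A*(1/6) = -2*A/3)
((F(2, 4) - 5)**2*G(3, -4))*(-15) = ((-2/3*2 - 5)**2*(-6))*(-15) = ((-4/3 - 5)**2*(-6))*(-15) = ((-19/3)**2*(-6))*(-15) = ((361/9)*(-6))*(-15) = -722/3*(-15) = 3610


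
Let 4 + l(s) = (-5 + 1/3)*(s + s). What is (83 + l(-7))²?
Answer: 187489/9 ≈ 20832.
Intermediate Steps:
l(s) = -4 - 28*s/3 (l(s) = -4 + (-5 + 1/3)*(s + s) = -4 + (-5 + ⅓)*(2*s) = -4 - 28*s/3)
(83 + l(-7))² = (83 + (-4 - 28/3*(-7)))² = (83 + (-4 + 196/3))² = (83 + 184/3)² = (433/3)² = 187489/9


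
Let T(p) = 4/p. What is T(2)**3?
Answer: 8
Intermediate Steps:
T(2)**3 = (4/2)**3 = (4*(1/2))**3 = 2**3 = 8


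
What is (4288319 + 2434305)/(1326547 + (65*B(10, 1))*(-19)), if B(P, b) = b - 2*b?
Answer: 3361312/663891 ≈ 5.0630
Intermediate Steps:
B(P, b) = -b
(4288319 + 2434305)/(1326547 + (65*B(10, 1))*(-19)) = (4288319 + 2434305)/(1326547 + (65*(-1*1))*(-19)) = 6722624/(1326547 + (65*(-1))*(-19)) = 6722624/(1326547 - 65*(-19)) = 6722624/(1326547 + 1235) = 6722624/1327782 = 6722624*(1/1327782) = 3361312/663891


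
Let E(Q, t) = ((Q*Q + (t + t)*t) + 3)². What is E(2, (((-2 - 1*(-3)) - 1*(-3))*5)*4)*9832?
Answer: 1612637256168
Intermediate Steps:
E(Q, t) = (3 + Q² + 2*t²)² (E(Q, t) = ((Q² + (2*t)*t) + 3)² = ((Q² + 2*t²) + 3)² = (3 + Q² + 2*t²)²)
E(2, (((-2 - 1*(-3)) - 1*(-3))*5)*4)*9832 = (3 + 2² + 2*((((-2 - 1*(-3)) - 1*(-3))*5)*4)²)²*9832 = (3 + 4 + 2*((((-2 + 3) + 3)*5)*4)²)²*9832 = (3 + 4 + 2*(((1 + 3)*5)*4)²)²*9832 = (3 + 4 + 2*((4*5)*4)²)²*9832 = (3 + 4 + 2*(20*4)²)²*9832 = (3 + 4 + 2*80²)²*9832 = (3 + 4 + 2*6400)²*9832 = (3 + 4 + 12800)²*9832 = 12807²*9832 = 164019249*9832 = 1612637256168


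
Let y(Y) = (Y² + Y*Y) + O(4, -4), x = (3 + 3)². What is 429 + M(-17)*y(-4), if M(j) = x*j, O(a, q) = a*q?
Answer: -9363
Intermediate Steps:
x = 36 (x = 6² = 36)
y(Y) = -16 + 2*Y² (y(Y) = (Y² + Y*Y) + 4*(-4) = (Y² + Y²) - 16 = 2*Y² - 16 = -16 + 2*Y²)
M(j) = 36*j
429 + M(-17)*y(-4) = 429 + (36*(-17))*(-16 + 2*(-4)²) = 429 - 612*(-16 + 2*16) = 429 - 612*(-16 + 32) = 429 - 612*16 = 429 - 9792 = -9363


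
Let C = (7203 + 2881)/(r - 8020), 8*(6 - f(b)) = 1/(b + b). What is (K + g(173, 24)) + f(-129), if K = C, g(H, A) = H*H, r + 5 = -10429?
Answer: 570087548219/19044528 ≈ 29934.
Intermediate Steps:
r = -10434 (r = -5 - 10429 = -10434)
g(H, A) = H²
f(b) = 6 - 1/(16*b) (f(b) = 6 - 1/(8*(b + b)) = 6 - 1/(2*b)/8 = 6 - 1/(16*b))
C = -5042/9227 (C = (7203 + 2881)/(-10434 - 8020) = 10084/(-18454) = 10084*(-1/18454) = -5042/9227 ≈ -0.54644)
K = -5042/9227 ≈ -0.54644
(K + g(173, 24)) + f(-129) = (-5042/9227 + 173²) + (6 - 1/16/(-129)) = (-5042/9227 + 29929) + (6 - 1/16*(-1/129)) = 276149841/9227 + (6 + 1/2064) = 276149841/9227 + 12385/2064 = 570087548219/19044528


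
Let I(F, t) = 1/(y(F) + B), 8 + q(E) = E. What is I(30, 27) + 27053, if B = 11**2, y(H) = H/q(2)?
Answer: 3138149/116 ≈ 27053.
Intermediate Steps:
q(E) = -8 + E
y(H) = -H/6 (y(H) = H/(-8 + 2) = H/(-6) = H*(-1/6) = -H/6)
B = 121
I(F, t) = 1/(121 - F/6) (I(F, t) = 1/(-F/6 + 121) = 1/(121 - F/6))
I(30, 27) + 27053 = 6/(726 - 1*30) + 27053 = 6/(726 - 30) + 27053 = 6/696 + 27053 = 6*(1/696) + 27053 = 1/116 + 27053 = 3138149/116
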